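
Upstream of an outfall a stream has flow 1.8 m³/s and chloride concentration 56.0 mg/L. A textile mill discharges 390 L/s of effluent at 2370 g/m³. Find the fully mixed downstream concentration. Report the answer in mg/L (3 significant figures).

468 mg/L

390 L/s = 0.39 m³/s.
Conservation of mass across the mixing zone: C = (0.39·2370 + 1.8·56) / (0.39 + 1.8) = 1025/2.19 = 468.1 mg/L.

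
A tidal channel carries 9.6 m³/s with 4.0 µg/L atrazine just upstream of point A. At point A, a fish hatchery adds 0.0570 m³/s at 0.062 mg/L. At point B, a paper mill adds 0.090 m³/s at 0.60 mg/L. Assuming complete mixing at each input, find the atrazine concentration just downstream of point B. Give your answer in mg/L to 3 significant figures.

0.00984 mg/L

4.0 µg/L = 0.004 mg/L.
After input A: C = (9.6·0.004 + 0.057·0.062) / 9.657 = 0.004342 mg/L.
After input B: C = (9.657·0.004342 + 0.09·0.6) / 9.747 = 0.009842 mg/L.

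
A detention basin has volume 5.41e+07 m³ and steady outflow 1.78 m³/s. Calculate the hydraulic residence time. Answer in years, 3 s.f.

0.963 yr

Q = 1.78 m³/s × 3.156e+07 s/yr = 5.617e+07 m³/yr.
Hydraulic residence time τ = V/Q = 5.41e+07/5.617e+07 = 0.9631 yr.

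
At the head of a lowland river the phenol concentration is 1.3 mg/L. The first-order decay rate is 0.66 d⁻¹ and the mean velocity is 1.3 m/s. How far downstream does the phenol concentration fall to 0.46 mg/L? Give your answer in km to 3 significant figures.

From C = C₀·e^(−kt), t = ln(C₀/C)/k = ln(1.3/0.46)/0.66 = 1.039/0.66 = 1.574 d.
Distance = v·t = 1.3 m/s × 1.36e+05 s = 1.768e+05 m = 176.8 km.

177 km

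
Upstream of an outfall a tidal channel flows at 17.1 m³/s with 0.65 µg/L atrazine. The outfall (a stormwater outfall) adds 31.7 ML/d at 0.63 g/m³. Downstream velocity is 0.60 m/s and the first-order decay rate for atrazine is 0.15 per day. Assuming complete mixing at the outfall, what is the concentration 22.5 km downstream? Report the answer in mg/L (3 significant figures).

31.7 ML/d = 0.3669 m³/s.
0.65 µg/L = 0.00065 mg/L.
After complete mixing, C₀ = (0.3669·0.63 + 17.1·0.00065) / 17.47 = 0.01387 mg/L.
Travel time t = 2.25e+04 m / 0.60 m/s = 3.75e+04 s = 0.434 d.
C = 0.01387·exp(−0.15·0.434) = 0.01387·0.937 = 0.013 mg/L.

0.0130 mg/L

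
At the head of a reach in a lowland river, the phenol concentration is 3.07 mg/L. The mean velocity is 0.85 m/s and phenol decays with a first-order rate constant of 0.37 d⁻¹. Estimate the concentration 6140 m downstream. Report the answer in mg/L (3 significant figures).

Travel time t = 6140 m / 0.85 m/s = 6140/0.85 = 7224 s = 0.08361 d.
First-order decay: C = 3.07·exp(−0.37·0.08361) = 3.07·0.9695 = 2.976 mg/L.

2.98 mg/L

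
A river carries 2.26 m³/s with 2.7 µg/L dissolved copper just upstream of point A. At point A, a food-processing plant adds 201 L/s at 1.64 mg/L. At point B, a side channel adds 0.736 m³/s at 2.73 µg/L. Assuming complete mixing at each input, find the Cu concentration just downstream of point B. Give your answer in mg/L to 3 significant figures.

0.106 mg/L

2.7 µg/L = 0.0027 mg/L.
201 L/s = 0.201 m³/s.
After input A: C = (2.26·0.0027 + 0.201·1.64) / 2.461 = 0.1364 mg/L.
2.73 µg/L = 0.00273 mg/L.
After input B: C = (2.461·0.1364 + 0.736·0.00273) / 3.197 = 0.1056 mg/L.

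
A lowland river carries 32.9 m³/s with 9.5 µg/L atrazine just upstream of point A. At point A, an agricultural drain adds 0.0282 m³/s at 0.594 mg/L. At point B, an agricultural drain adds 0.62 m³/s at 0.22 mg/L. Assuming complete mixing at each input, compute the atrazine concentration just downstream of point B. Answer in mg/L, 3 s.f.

0.0139 mg/L

9.5 µg/L = 0.0095 mg/L.
After input A: C = (32.9·0.0095 + 0.0282·0.594) / 32.93 = 0.01 mg/L.
After input B: C = (32.93·0.01 + 0.62·0.22) / 33.55 = 0.01388 mg/L.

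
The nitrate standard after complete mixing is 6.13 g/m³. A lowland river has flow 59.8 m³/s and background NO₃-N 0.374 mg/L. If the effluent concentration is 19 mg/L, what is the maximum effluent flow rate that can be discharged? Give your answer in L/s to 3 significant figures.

26700 L/s

Mass balance at complete mixing: C_std·(Q_w + Q_r) = Q_w·C_e + Q_r·C_b.
Rearranging, Q_w = Q_r·(C_std − C_b)/(C_e − C_std) = 59.8·(6.13 − 0.374) / (19 − 6.13) = 26.75 m³/s.
= 2.675e+04 L/s.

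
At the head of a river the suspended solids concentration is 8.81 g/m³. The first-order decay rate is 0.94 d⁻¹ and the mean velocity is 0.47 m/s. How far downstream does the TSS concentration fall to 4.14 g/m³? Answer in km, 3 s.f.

32.6 km

From C = C₀·e^(−kt), t = ln(C₀/C)/k = ln(8.81/4.14)/0.94 = 0.7552/0.94 = 0.8034 d.
Distance = v·t = 0.47 m/s × 6.941e+04 s = 3.262e+04 m = 32.62 km.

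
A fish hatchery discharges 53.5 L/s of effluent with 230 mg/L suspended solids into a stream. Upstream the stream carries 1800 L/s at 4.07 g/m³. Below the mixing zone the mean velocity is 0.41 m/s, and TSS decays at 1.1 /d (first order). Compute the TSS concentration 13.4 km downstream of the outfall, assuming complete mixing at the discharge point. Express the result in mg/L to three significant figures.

6.99 mg/L

53.5 L/s = 0.0535 m³/s.
1800 L/s = 1.8 m³/s.
After complete mixing, C₀ = (0.0535·230 + 1.8·4.07) / 1.854 = 10.59 mg/L.
Travel time t = 1.34e+04 m / 0.41 m/s = 3.268e+04 s = 0.3783 d.
C = 10.59·exp(−1.1·0.3783) = 10.59·0.6596 = 6.986 mg/L.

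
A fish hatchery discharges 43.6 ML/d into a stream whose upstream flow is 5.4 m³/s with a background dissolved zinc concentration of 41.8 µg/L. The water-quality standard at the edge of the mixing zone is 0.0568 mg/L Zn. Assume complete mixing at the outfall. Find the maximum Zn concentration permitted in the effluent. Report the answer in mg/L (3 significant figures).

0.217 mg/L

43.6 ML/d = 0.5046 m³/s.
41.8 µg/L = 0.0418 mg/L.
Mass balance: 0.0568·5.905 = 0.5046·Cₑ + 5.4·0.0418.
Cₑ = (0.3354 − 0.2257) / 0.5046 = 0.2173 mg/L.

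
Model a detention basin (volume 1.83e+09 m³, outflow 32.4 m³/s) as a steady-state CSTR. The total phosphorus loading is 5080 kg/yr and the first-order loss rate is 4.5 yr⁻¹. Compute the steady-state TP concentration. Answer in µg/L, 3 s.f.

0.549 µg/L

Outflow Q = 32.4 m³/s × 3.156e+07 s/yr = 1.022e+09 m³/yr.
Steady-state CSTR mass balance: W = Q·C + k·V·C, so C = W/(Q + kV).
Q + kV = 1.022e+09 + 4.5·1.83e+09 = 9.257e+09 m³/yr.
C = 5080/9.257e+09 = 5.487e-07 kg/m³ = 0.0005487 mg/L = 0.5487 µg/L.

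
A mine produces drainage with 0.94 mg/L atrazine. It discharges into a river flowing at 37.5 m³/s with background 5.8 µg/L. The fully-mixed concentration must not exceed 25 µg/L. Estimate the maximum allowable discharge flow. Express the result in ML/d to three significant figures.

5.8 µg/L = 0.0058 mg/L.
25 µg/L = 0.025 mg/L.
Mass balance at complete mixing: C_std·(Q_w + Q_r) = Q_w·C_e + Q_r·C_b.
Rearranging, Q_w = Q_r·(C_std − C_b)/(C_e − C_std) = 37.5·(0.025 − 0.0058) / (0.94 − 0.025) = 0.7869 m³/s.
= 67.99 ML/d.

68.0 ML/d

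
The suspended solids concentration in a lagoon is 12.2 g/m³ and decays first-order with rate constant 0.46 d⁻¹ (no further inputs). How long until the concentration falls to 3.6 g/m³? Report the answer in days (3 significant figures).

t = ln(C₀/C)/k = ln(12.2/3.6)/0.46 = 1.221/0.46 = 2.653 d.

2.65 d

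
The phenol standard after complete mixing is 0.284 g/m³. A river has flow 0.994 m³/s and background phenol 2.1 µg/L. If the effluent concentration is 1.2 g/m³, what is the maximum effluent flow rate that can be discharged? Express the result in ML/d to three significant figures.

26.4 ML/d

2.1 µg/L = 0.0021 mg/L.
Mass balance at complete mixing: C_std·(Q_w + Q_r) = Q_w·C_e + Q_r·C_b.
Rearranging, Q_w = Q_r·(C_std − C_b)/(C_e − C_std) = 0.994·(0.284 − 0.0021) / (1.2 − 0.284) = 0.3059 m³/s.
= 26.43 ML/d.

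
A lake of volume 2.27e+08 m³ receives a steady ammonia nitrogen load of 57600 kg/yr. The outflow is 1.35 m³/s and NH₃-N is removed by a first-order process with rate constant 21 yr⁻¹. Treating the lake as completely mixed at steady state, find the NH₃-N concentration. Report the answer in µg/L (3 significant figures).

Outflow Q = 1.35 m³/s × 3.156e+07 s/yr = 4.26e+07 m³/yr.
Steady-state CSTR mass balance: W = Q·C + k·V·C, so C = W/(Q + kV).
Q + kV = 4.26e+07 + 21·2.27e+08 = 4.81e+09 m³/yr.
C = 57600/4.81e+09 = 1.198e-05 kg/m³ = 0.01198 mg/L = 11.98 µg/L.

12.0 µg/L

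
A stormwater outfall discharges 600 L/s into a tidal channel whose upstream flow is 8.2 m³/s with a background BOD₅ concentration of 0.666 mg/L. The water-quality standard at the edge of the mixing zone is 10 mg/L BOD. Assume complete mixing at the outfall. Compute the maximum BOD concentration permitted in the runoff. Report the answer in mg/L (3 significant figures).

138 mg/L

600 L/s = 0.6 m³/s.
Mass balance: 10·8.8 = 0.6·Cₑ + 8.2·0.666.
Cₑ = (88 − 5.461) / 0.6 = 137.6 mg/L.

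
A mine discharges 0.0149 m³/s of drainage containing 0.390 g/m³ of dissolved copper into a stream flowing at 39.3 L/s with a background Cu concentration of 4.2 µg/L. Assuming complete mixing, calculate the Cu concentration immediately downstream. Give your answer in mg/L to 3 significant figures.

0.110 mg/L

39.3 L/s = 0.0393 m³/s.
4.2 µg/L = 0.0042 mg/L.
By mass balance at complete mixing, C = (0.0149·0.39 + 0.0393·0.0042) / (0.0149 + 0.0393) = 0.005976/0.0542 = 0.1103 mg/L.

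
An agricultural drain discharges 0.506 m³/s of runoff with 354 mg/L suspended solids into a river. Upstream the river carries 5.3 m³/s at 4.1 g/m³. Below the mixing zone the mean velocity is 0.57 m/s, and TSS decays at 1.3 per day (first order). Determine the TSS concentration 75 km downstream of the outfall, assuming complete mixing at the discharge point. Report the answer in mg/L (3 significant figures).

After complete mixing, C₀ = (0.506·354 + 5.3·4.1) / 5.806 = 34.59 mg/L.
Travel time t = 7.5e+04 m / 0.57 m/s = 1.316e+05 s = 1.523 d.
C = 34.59·exp(−1.3·1.523) = 34.59·0.1381 = 4.777 mg/L.

4.78 mg/L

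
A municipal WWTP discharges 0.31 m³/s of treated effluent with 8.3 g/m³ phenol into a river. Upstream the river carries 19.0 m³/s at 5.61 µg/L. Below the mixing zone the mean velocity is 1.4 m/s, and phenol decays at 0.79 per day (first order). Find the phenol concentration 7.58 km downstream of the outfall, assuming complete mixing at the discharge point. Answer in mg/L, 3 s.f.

0.132 mg/L

5.61 µg/L = 0.00561 mg/L.
After complete mixing, C₀ = (0.31·8.3 + 19·0.00561) / 19.31 = 0.1388 mg/L.
Travel time t = 7580 m / 1.4 m/s = 5414 s = 0.06267 d.
C = 0.1388·exp(−0.79·0.06267) = 0.1388·0.9517 = 0.1321 mg/L.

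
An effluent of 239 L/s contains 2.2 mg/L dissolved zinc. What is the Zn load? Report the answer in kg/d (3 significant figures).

239 L/s = 0.239 m³/s.
Mass flux = Q·C = 0.239 m³/s × 2.2 g/m³ = 0.5258 g/s.
= 0.5258 g/s × 86.4 = 45.43 kg/d.

45.4 kg/d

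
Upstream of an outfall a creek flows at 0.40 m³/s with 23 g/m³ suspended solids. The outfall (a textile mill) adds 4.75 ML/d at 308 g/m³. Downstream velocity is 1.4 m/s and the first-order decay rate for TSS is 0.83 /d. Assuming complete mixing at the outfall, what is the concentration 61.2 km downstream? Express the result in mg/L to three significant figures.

4.75 ML/d = 0.05498 m³/s.
After complete mixing, C₀ = (0.05498·308 + 0.4·23) / 0.455 = 57.44 mg/L.
Travel time t = 6.12e+04 m / 1.4 m/s = 4.371e+04 s = 0.506 d.
C = 57.44·exp(−0.83·0.506) = 57.44·0.6571 = 37.74 mg/L.

37.7 mg/L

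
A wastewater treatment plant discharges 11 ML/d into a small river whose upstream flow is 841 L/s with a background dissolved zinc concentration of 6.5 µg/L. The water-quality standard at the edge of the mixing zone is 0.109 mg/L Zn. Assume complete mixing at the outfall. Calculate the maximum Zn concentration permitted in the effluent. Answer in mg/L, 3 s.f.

0.786 mg/L

11 ML/d = 0.1273 m³/s.
841 L/s = 0.841 m³/s.
6.5 µg/L = 0.0065 mg/L.
Mass balance: 0.109·0.9683 = 0.1273·Cₑ + 0.841·0.0065.
Cₑ = (0.1055 − 0.005467) / 0.1273 = 0.7861 mg/L.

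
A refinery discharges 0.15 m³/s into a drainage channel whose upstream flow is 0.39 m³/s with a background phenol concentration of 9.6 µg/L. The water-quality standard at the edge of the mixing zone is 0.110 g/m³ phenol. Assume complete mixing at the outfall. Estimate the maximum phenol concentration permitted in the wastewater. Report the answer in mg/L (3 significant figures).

9.6 µg/L = 0.0096 mg/L.
Mass balance: 0.11·0.54 = 0.15·Cₑ + 0.39·0.0096.
Cₑ = (0.0594 − 0.003744) / 0.15 = 0.371 mg/L.

0.371 mg/L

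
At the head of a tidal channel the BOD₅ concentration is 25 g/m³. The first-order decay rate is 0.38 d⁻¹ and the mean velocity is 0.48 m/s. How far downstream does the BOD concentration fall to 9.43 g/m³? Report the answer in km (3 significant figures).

106 km

From C = C₀·e^(−kt), t = ln(C₀/C)/k = ln(25/9.43)/0.38 = 0.975/0.38 = 2.566 d.
Distance = v·t = 0.48 m/s × 2.217e+05 s = 1.064e+05 m = 106.4 km.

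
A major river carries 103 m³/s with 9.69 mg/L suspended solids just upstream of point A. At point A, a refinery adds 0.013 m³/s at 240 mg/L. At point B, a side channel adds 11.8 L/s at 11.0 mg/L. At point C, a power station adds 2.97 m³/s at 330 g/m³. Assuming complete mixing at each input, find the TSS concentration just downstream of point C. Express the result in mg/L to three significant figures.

After input A: C = (103·9.69 + 0.013·240) / 103 = 9.719 mg/L.
11.8 L/s = 0.0118 m³/s.
After input B: C = (103·9.719 + 0.0118·11) / 103 = 9.719 mg/L.
After input C: C = (103·9.719 + 2.97·330) / 106 = 18.69 mg/L.

18.7 mg/L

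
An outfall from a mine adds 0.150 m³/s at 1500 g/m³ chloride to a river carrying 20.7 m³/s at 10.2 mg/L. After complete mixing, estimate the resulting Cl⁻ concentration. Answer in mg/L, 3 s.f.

By mass balance at complete mixing, C = (0.15·1500 + 20.7·10.2) / (0.15 + 20.7) = 436.1/20.85 = 20.92 mg/L.

20.9 mg/L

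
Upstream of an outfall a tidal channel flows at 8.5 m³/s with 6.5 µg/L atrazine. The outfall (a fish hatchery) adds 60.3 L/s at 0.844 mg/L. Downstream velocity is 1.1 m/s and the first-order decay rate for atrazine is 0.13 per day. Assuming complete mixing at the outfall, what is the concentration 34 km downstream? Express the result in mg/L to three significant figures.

0.0118 mg/L

60.3 L/s = 0.0603 m³/s.
6.5 µg/L = 0.0065 mg/L.
After complete mixing, C₀ = (0.0603·0.844 + 8.5·0.0065) / 8.56 = 0.0124 mg/L.
Travel time t = 3.4e+04 m / 1.1 m/s = 3.091e+04 s = 0.3577 d.
C = 0.0124·exp(−0.13·0.3577) = 0.0124·0.9546 = 0.01184 mg/L.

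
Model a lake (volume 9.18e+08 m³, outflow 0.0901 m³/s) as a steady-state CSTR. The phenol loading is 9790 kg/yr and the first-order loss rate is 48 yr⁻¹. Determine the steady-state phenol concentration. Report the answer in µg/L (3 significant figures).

Outflow Q = 0.0901 m³/s × 3.156e+07 s/yr = 2.843e+06 m³/yr.
Steady-state CSTR mass balance: W = Q·C + k·V·C, so C = W/(Q + kV).
Q + kV = 2.843e+06 + 48·9.18e+08 = 4.407e+10 m³/yr.
C = 9790/4.407e+10 = 2.222e-07 kg/m³ = 0.0002222 mg/L = 0.2222 µg/L.

0.222 µg/L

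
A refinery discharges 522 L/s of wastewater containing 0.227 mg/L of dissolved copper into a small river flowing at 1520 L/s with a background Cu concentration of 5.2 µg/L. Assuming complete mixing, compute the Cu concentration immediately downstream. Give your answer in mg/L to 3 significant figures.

522 L/s = 0.522 m³/s.
1520 L/s = 1.52 m³/s.
5.2 µg/L = 0.0052 mg/L.
Flow-weighted mixing gives C = (0.522·0.227 + 1.52·0.0052) / (0.522 + 1.52) = 0.1264/2.042 = 0.0619 mg/L.

0.0619 mg/L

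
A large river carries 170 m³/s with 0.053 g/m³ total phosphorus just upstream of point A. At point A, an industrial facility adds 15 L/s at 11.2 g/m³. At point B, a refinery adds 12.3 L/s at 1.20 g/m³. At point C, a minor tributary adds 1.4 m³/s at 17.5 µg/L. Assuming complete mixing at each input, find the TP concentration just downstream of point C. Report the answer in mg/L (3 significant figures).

15 L/s = 0.015 m³/s.
After input A: C = (170·0.053 + 0.015·11.2) / 170 = 0.05398 mg/L.
12.3 L/s = 0.0123 m³/s.
After input B: C = (170·0.05398 + 0.0123·1.2) / 170 = 0.05407 mg/L.
17.5 µg/L = 0.0175 mg/L.
After input C: C = (170·0.05407 + 1.4·0.0175) / 171.4 = 0.05377 mg/L.

0.0538 mg/L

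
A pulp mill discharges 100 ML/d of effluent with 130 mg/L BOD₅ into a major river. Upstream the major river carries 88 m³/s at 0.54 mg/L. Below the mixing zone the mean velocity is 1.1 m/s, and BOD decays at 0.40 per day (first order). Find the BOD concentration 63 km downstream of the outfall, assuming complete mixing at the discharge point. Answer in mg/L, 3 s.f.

100 ML/d = 1.157 m³/s.
After complete mixing, C₀ = (1.157·130 + 88·0.54) / 89.16 = 2.221 mg/L.
Travel time t = 6.3e+04 m / 1.1 m/s = 5.727e+04 s = 0.6629 d.
C = 2.221·exp(−0.40·0.6629) = 2.221·0.7671 = 1.703 mg/L.

1.70 mg/L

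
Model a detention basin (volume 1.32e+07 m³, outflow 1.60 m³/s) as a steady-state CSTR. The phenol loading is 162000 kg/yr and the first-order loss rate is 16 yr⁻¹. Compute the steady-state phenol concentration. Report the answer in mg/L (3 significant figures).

Outflow Q = 1.60 m³/s × 3.156e+07 s/yr = 5.049e+07 m³/yr.
Steady-state CSTR mass balance: W = Q·C + k·V·C, so C = W/(Q + kV).
Q + kV = 5.049e+07 + 16·1.32e+07 = 2.617e+08 m³/yr.
C = 162000/2.617e+08 = 0.000619 kg/m³ = 0.619 mg/L.

0.619 mg/L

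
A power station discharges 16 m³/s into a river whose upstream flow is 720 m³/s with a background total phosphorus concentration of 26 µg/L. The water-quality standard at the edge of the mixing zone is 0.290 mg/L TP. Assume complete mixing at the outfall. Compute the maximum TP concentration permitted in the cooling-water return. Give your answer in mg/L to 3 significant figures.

26 µg/L = 0.026 mg/L.
Mass balance: 0.29·736 = 16·Cₑ + 720·0.026.
Cₑ = (213.4 − 18.72) / 16 = 12.17 mg/L.

12.2 mg/L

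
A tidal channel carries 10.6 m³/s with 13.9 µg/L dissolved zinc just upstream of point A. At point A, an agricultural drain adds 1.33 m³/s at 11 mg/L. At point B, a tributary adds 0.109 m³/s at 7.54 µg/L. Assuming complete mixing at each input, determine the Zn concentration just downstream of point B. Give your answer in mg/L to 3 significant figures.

1.23 mg/L

13.9 µg/L = 0.0139 mg/L.
After input A: C = (10.6·0.0139 + 1.33·11) / 11.93 = 1.239 mg/L.
7.54 µg/L = 0.00754 mg/L.
After input B: C = (11.93·1.239 + 0.109·0.00754) / 12.04 = 1.228 mg/L.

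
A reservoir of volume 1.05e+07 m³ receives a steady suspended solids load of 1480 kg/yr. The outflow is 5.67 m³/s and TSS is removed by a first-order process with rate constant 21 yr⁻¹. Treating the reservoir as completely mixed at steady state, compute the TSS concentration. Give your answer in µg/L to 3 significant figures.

Outflow Q = 5.67 m³/s × 3.156e+07 s/yr = 1.789e+08 m³/yr.
Steady-state CSTR mass balance: W = Q·C + k·V·C, so C = W/(Q + kV).
Q + kV = 1.789e+08 + 21·1.05e+07 = 3.994e+08 m³/yr.
C = 1480/3.994e+08 = 3.705e-06 kg/m³ = 0.003705 mg/L = 3.705 µg/L.

3.71 µg/L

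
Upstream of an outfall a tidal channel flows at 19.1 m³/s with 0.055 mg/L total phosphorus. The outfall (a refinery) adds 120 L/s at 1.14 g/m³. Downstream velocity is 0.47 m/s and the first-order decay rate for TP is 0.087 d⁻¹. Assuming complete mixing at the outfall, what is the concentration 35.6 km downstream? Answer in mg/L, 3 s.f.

120 L/s = 0.12 m³/s.
After complete mixing, C₀ = (0.12·1.14 + 19.1·0.055) / 19.22 = 0.06177 mg/L.
Travel time t = 3.56e+04 m / 0.47 m/s = 7.574e+04 s = 0.8767 d.
C = 0.06177·exp(−0.087·0.8767) = 0.06177·0.9266 = 0.05724 mg/L.

0.0572 mg/L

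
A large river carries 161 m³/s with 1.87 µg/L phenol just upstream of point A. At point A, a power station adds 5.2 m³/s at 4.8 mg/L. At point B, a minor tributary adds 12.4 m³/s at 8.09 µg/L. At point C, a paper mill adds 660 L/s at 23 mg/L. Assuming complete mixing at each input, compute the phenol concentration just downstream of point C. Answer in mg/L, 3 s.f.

1.87 µg/L = 0.00187 mg/L.
After input A: C = (161·0.00187 + 5.2·4.8) / 166.2 = 0.152 mg/L.
8.09 µg/L = 0.00809 mg/L.
After input B: C = (166.2·0.152 + 12.4·0.00809) / 178.6 = 0.142 mg/L.
660 L/s = 0.66 m³/s.
After input C: C = (178.6·0.142 + 0.66·23) / 179.3 = 0.2262 mg/L.

0.226 mg/L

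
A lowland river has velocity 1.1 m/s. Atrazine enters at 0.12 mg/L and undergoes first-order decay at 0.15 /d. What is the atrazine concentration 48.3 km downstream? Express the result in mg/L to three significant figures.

0.111 mg/L

Travel time t = 48.3 km / 1.1 m/s = 4.83e+04/1.1 = 4.391e+04 s = 0.5082 d.
First-order decay: C = 0.12·exp(−0.15·0.5082) = 0.12·0.9266 = 0.1112 mg/L.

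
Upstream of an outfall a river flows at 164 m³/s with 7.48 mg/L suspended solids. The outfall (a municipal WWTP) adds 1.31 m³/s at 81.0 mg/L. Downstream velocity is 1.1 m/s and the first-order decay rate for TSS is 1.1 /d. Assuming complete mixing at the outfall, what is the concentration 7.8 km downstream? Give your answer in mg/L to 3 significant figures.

7.37 mg/L

After complete mixing, C₀ = (1.31·81 + 164·7.48) / 165.3 = 8.063 mg/L.
Travel time t = 7800 m / 1.1 m/s = 7091 s = 0.08207 d.
C = 8.063·exp(−1.1·0.08207) = 8.063·0.9137 = 7.367 mg/L.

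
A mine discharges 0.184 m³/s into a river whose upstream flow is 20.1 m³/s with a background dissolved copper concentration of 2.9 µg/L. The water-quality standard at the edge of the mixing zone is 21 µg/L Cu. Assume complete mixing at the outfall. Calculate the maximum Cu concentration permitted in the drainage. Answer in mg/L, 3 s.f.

2.00 mg/L

2.9 µg/L = 0.0029 mg/L.
21 µg/L = 0.021 mg/L.
Mass balance: 0.021·20.28 = 0.184·Cₑ + 20.1·0.0029.
Cₑ = (0.426 − 0.05829) / 0.184 = 1.998 mg/L.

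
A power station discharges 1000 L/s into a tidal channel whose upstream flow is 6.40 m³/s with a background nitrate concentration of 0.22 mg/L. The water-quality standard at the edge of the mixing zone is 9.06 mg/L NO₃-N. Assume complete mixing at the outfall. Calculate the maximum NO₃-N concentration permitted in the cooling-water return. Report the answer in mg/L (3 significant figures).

65.6 mg/L

1000 L/s = 1 m³/s.
Mass balance: 9.06·7.4 = 1·Cₑ + 6.4·0.22.
Cₑ = (67.04 − 1.408) / 1 = 65.64 mg/L.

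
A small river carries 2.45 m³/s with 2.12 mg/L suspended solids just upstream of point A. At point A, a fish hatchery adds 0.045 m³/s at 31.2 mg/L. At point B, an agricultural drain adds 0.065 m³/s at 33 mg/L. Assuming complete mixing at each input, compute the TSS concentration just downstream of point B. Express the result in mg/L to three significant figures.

After input A: C = (2.45·2.12 + 0.045·31.2) / 2.495 = 2.644 mg/L.
After input B: C = (2.495·2.644 + 0.065·33) / 2.56 = 3.415 mg/L.

3.42 mg/L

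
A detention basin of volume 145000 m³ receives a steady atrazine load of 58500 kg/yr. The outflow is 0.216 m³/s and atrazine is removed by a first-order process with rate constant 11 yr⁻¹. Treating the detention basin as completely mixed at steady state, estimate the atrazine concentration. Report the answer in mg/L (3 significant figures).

Outflow Q = 0.216 m³/s × 3.156e+07 s/yr = 6.816e+06 m³/yr.
Steady-state CSTR mass balance: W = Q·C + k·V·C, so C = W/(Q + kV).
Q + kV = 6.816e+06 + 11·145000 = 8.411e+06 m³/yr.
C = 58500/8.411e+06 = 0.006955 kg/m³ = 6.955 mg/L.

6.95 mg/L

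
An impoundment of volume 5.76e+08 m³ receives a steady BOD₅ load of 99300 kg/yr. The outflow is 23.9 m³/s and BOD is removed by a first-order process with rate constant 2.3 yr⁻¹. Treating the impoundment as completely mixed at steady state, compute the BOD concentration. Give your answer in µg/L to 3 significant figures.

47.8 µg/L

Outflow Q = 23.9 m³/s × 3.156e+07 s/yr = 7.542e+08 m³/yr.
Steady-state CSTR mass balance: W = Q·C + k·V·C, so C = W/(Q + kV).
Q + kV = 7.542e+08 + 2.3·5.76e+08 = 2.079e+09 m³/yr.
C = 99300/2.079e+09 = 4.776e-05 kg/m³ = 0.04776 mg/L = 47.76 µg/L.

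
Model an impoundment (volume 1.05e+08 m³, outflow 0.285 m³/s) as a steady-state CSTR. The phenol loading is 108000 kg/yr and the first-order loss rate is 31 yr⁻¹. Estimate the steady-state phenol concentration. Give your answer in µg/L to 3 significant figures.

Outflow Q = 0.285 m³/s × 3.156e+07 s/yr = 8.994e+06 m³/yr.
Steady-state CSTR mass balance: W = Q·C + k·V·C, so C = W/(Q + kV).
Q + kV = 8.994e+06 + 31·1.05e+08 = 3.264e+09 m³/yr.
C = 108000/3.264e+09 = 3.309e-05 kg/m³ = 0.03309 mg/L = 33.09 µg/L.

33.1 µg/L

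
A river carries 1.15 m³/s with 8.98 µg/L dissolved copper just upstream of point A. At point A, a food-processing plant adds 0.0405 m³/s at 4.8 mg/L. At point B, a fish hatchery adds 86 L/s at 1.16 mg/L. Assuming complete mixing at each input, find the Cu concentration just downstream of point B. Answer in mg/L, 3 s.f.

0.239 mg/L

8.98 µg/L = 0.00898 mg/L.
After input A: C = (1.15·0.00898 + 0.0405·4.8) / 1.19 = 0.172 mg/L.
86 L/s = 0.086 m³/s.
After input B: C = (1.19·0.172 + 0.086·1.16) / 1.276 = 0.2385 mg/L.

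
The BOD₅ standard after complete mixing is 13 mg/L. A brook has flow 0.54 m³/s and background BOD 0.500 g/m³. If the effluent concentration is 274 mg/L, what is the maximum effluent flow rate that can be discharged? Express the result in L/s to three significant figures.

Mass balance at complete mixing: C_std·(Q_w + Q_r) = Q_w·C_e + Q_r·C_b.
Rearranging, Q_w = Q_r·(C_std − C_b)/(C_e − C_std) = 0.54·(13 − 0.5) / (274 − 13) = 0.02586 m³/s.
= 25.86 L/s.

25.9 L/s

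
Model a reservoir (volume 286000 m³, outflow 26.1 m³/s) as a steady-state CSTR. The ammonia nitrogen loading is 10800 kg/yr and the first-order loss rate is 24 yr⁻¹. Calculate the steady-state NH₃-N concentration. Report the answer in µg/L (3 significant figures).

Outflow Q = 26.1 m³/s × 3.156e+07 s/yr = 8.237e+08 m³/yr.
Steady-state CSTR mass balance: W = Q·C + k·V·C, so C = W/(Q + kV).
Q + kV = 8.237e+08 + 24·286000 = 8.305e+08 m³/yr.
C = 10800/8.305e+08 = 1.3e-05 kg/m³ = 0.013 mg/L = 13 µg/L.

13.0 µg/L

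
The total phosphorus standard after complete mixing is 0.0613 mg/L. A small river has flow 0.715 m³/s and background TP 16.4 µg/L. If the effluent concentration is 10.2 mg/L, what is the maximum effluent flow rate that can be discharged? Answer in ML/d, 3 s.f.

16.4 µg/L = 0.0164 mg/L.
Mass balance at complete mixing: C_std·(Q_w + Q_r) = Q_w·C_e + Q_r·C_b.
Rearranging, Q_w = Q_r·(C_std − C_b)/(C_e − C_std) = 0.715·(0.0613 − 0.0164) / (10.2 − 0.0613) = 0.003166 m³/s.
= 0.2736 ML/d.

0.274 ML/d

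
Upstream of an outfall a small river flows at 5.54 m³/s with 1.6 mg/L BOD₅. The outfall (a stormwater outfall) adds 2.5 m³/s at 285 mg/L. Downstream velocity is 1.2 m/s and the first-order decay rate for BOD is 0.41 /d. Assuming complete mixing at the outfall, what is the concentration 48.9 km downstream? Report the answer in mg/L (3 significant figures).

73.9 mg/L

After complete mixing, C₀ = (2.5·285 + 5.54·1.6) / 8.04 = 89.72 mg/L.
Travel time t = 4.89e+04 m / 1.2 m/s = 4.075e+04 s = 0.4716 d.
C = 89.72·exp(−0.41·0.4716) = 89.72·0.8242 = 73.95 mg/L.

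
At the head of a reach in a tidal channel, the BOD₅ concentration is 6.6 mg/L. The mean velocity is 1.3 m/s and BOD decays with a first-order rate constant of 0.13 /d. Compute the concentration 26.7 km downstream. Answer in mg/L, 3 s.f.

6.40 mg/L

Travel time t = 26.7 km / 1.3 m/s = 2.67e+04/1.3 = 2.054e+04 s = 0.2377 d.
First-order decay: C = 6.6·exp(−0.13·0.2377) = 6.6·0.9696 = 6.399 mg/L.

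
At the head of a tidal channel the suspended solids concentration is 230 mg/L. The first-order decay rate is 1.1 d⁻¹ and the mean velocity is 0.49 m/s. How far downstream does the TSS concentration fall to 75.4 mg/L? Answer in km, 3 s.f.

42.9 km

From C = C₀·e^(−kt), t = ln(C₀/C)/k = ln(230/75.4)/1.1 = 1.115/1.1 = 1.014 d.
Distance = v·t = 0.49 m/s × 8.76e+04 s = 4.292e+04 m = 42.92 km.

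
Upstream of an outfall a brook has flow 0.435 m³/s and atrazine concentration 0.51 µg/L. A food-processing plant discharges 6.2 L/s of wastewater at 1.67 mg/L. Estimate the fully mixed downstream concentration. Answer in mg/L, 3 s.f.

6.2 L/s = 0.0062 m³/s.
0.51 µg/L = 0.00051 mg/L.
By mass balance at complete mixing, C = (0.0062·1.67 + 0.435·0.00051) / (0.0062 + 0.435) = 0.01058/0.4412 = 0.02397 mg/L.

0.0240 mg/L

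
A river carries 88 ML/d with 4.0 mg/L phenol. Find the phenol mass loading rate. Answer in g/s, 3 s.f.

4.07 g/s

88 ML/d = 1.019 m³/s.
Mass flux = Q·C = 1.019 m³/s × 4 g/m³ = 4.074 g/s.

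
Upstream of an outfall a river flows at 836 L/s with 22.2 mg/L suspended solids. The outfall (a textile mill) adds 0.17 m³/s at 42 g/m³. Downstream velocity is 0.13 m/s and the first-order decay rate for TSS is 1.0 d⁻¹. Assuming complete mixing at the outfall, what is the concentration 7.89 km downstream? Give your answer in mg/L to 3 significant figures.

12.7 mg/L

836 L/s = 0.836 m³/s.
After complete mixing, C₀ = (0.17·42 + 0.836·22.2) / 1.006 = 25.55 mg/L.
Travel time t = 7890 m / 0.13 m/s = 6.069e+04 s = 0.7025 d.
C = 25.55·exp(−1.0·0.7025) = 25.55·0.4954 = 12.65 mg/L.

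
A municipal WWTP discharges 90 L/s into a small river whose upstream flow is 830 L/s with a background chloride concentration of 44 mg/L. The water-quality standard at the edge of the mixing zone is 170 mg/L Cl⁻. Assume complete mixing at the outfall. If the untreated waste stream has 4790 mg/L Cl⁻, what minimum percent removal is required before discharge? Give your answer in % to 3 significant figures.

90 L/s = 0.09 m³/s.
830 L/s = 0.83 m³/s.
Mass balance: 170·0.92 = 0.09·Cₑ + 0.83·44.
Cₑ = (156.4 − 36.52) / 0.09 = 1332 mg/L.
Required removal = 1 − 1332/4790 = 72.19 %.

72.2 %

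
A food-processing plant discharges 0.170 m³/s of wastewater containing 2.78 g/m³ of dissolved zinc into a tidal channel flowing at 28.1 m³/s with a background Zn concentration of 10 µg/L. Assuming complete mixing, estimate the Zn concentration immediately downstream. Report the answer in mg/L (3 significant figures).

10 µg/L = 0.01 mg/L.
Conservation of mass across the mixing zone: C = (0.17·2.78 + 28.1·0.01) / (0.17 + 28.1) = 0.7536/28.27 = 0.02666 mg/L.

0.0267 mg/L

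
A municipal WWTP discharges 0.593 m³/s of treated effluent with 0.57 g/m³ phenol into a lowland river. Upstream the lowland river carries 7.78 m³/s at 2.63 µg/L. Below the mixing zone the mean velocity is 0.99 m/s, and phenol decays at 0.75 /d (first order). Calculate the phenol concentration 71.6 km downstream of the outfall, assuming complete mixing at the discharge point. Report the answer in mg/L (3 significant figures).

0.0229 mg/L

2.63 µg/L = 0.00263 mg/L.
After complete mixing, C₀ = (0.593·0.57 + 7.78·0.00263) / 8.373 = 0.04281 mg/L.
Travel time t = 7.16e+04 m / 0.99 m/s = 7.232e+04 s = 0.8371 d.
C = 0.04281·exp(−0.75·0.8371) = 0.04281·0.5338 = 0.02285 mg/L.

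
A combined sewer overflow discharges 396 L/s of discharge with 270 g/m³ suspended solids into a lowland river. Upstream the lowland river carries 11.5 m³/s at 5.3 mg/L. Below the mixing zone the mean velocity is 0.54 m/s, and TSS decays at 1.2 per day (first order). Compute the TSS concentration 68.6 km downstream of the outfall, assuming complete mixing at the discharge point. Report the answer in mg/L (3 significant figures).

2.42 mg/L

396 L/s = 0.396 m³/s.
After complete mixing, C₀ = (0.396·270 + 11.5·5.3) / 11.9 = 14.11 mg/L.
Travel time t = 6.86e+04 m / 0.54 m/s = 1.27e+05 s = 1.47 d.
C = 14.11·exp(−1.2·1.47) = 14.11·0.1713 = 2.417 mg/L.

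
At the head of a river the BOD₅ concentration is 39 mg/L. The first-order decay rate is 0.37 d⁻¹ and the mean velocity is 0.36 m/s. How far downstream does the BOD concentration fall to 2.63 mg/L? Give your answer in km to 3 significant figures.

227 km

From C = C₀·e^(−kt), t = ln(C₀/C)/k = ln(39/2.63)/0.37 = 2.697/0.37 = 7.288 d.
Distance = v·t = 0.36 m/s × 6.297e+05 s = 2.267e+05 m = 226.7 km.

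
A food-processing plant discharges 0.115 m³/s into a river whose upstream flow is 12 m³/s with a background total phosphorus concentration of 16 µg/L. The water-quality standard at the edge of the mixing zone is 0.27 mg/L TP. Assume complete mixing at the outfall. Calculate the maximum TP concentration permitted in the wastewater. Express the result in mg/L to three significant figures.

16 µg/L = 0.016 mg/L.
Mass balance: 0.27·12.12 = 0.115·Cₑ + 12·0.016.
Cₑ = (3.271 − 0.192) / 0.115 = 26.77 mg/L.

26.8 mg/L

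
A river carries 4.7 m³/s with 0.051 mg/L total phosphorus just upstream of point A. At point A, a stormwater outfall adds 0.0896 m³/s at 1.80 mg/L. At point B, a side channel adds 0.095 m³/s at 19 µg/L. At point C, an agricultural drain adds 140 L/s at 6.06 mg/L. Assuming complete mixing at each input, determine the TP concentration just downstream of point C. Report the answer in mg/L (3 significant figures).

After input A: C = (4.7·0.051 + 0.0896·1.8) / 4.79 = 0.08372 mg/L.
19 µg/L = 0.019 mg/L.
After input B: C = (4.79·0.08372 + 0.095·0.019) / 4.885 = 0.08246 mg/L.
140 L/s = 0.14 m³/s.
After input C: C = (4.885·0.08246 + 0.14·6.06) / 5.025 = 0.249 mg/L.

0.249 mg/L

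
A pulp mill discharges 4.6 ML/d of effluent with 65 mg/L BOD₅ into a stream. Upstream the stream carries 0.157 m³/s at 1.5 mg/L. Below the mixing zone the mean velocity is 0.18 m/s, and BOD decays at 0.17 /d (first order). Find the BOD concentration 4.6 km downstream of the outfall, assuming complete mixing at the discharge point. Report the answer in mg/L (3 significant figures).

16.7 mg/L

4.6 ML/d = 0.05324 m³/s.
After complete mixing, C₀ = (0.05324·65 + 0.157·1.5) / 0.2102 = 17.58 mg/L.
Travel time t = 4600 m / 0.18 m/s = 2.556e+04 s = 0.2958 d.
C = 17.58·exp(−0.17·0.2958) = 17.58·0.951 = 16.72 mg/L.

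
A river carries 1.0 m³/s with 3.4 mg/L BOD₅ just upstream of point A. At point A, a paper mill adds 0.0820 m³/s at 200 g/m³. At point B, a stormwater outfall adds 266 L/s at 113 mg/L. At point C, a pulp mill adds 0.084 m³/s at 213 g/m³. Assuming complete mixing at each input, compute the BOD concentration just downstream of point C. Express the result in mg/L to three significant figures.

After input A: C = (1·3.4 + 0.082·200) / 1.082 = 18.3 mg/L.
266 L/s = 0.266 m³/s.
After input B: C = (1.082·18.3 + 0.266·113) / 1.348 = 36.99 mg/L.
After input C: C = (1.348·36.99 + 0.084·213) / 1.432 = 47.31 mg/L.

47.3 mg/L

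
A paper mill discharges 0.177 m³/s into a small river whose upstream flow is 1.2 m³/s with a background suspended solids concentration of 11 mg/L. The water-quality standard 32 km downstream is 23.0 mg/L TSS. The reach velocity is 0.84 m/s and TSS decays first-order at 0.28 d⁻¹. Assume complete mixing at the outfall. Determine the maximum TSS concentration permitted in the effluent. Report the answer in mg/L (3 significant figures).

Travel time to the compliance point: t = 3.2e+04/0.84 = 3.81e+04 s = 0.4409 d; decay factor exp(−0.28·0.4409) = 0.8839.
So the concentration just after mixing may be at most 23/0.8839 = 26.02 mg/L.
Mass balance: 26.02·1.377 = 0.177·Cₑ + 1.2·11.
Cₑ = (35.83 − 13.2) / 0.177 = 127.9 mg/L.

128 mg/L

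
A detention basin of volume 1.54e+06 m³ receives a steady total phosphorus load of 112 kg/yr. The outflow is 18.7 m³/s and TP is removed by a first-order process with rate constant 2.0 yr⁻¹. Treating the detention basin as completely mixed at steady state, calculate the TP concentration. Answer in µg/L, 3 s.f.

Outflow Q = 18.7 m³/s × 3.156e+07 s/yr = 5.901e+08 m³/yr.
Steady-state CSTR mass balance: W = Q·C + k·V·C, so C = W/(Q + kV).
Q + kV = 5.901e+08 + 2.0·1.54e+06 = 5.932e+08 m³/yr.
C = 112/5.932e+08 = 1.888e-07 kg/m³ = 0.0001888 mg/L = 0.1888 µg/L.

0.189 µg/L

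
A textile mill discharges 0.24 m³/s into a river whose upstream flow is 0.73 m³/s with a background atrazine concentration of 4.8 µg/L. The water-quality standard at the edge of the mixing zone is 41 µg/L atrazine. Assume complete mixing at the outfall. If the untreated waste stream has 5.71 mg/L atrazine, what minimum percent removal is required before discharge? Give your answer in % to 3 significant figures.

97.4 %

4.8 µg/L = 0.0048 mg/L.
41 µg/L = 0.041 mg/L.
Mass balance: 0.041·0.97 = 0.24·Cₑ + 0.73·0.0048.
Cₑ = (0.03977 − 0.003504) / 0.24 = 0.1511 mg/L.
Required removal = 1 − 0.1511/5.71 = 97.35 %.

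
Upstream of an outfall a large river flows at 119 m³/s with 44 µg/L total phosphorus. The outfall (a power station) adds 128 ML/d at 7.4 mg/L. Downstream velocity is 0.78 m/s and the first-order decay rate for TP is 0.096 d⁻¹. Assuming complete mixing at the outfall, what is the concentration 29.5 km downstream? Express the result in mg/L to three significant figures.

0.129 mg/L

128 ML/d = 1.481 m³/s.
44 µg/L = 0.044 mg/L.
After complete mixing, C₀ = (1.481·7.4 + 119·0.044) / 120.5 = 0.1345 mg/L.
Travel time t = 2.95e+04 m / 0.78 m/s = 3.782e+04 s = 0.4377 d.
C = 0.1345·exp(−0.096·0.4377) = 0.1345·0.9588 = 0.1289 mg/L.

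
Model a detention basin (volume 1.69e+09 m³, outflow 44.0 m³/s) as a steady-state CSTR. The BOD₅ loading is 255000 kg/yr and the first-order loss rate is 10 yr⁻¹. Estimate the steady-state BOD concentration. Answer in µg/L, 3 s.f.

Outflow Q = 44.0 m³/s × 3.156e+07 s/yr = 1.389e+09 m³/yr.
Steady-state CSTR mass balance: W = Q·C + k·V·C, so C = W/(Q + kV).
Q + kV = 1.389e+09 + 10·1.69e+09 = 1.829e+10 m³/yr.
C = 255000/1.829e+10 = 1.394e-05 kg/m³ = 0.01394 mg/L = 13.94 µg/L.

13.9 µg/L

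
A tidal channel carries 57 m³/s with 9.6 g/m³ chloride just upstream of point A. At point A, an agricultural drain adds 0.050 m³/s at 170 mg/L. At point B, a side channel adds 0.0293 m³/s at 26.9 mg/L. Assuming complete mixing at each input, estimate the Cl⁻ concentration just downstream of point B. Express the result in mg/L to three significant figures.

9.75 mg/L

After input A: C = (57·9.6 + 0.05·170) / 57.05 = 9.741 mg/L.
After input B: C = (57.05·9.741 + 0.0293·26.9) / 57.08 = 9.749 mg/L.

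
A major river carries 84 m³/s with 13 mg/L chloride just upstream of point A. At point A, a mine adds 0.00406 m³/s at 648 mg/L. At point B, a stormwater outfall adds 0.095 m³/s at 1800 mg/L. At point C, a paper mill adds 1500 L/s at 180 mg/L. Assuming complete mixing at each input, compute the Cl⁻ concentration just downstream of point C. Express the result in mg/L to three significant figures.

After input A: C = (84·13 + 0.00406·648) / 84 = 13.03 mg/L.
After input B: C = (84·13.03 + 0.095·1800) / 84.1 = 15.05 mg/L.
1500 L/s = 1.5 m³/s.
After input C: C = (84.1·15.05 + 1.5·180) / 85.6 = 17.94 mg/L.

17.9 mg/L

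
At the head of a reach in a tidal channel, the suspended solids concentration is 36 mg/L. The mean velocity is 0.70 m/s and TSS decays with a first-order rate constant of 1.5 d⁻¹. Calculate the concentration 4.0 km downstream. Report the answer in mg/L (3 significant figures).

32.6 mg/L

Travel time t = 4.0 km / 0.70 m/s = 4000/0.70 = 5714 s = 0.06614 d.
First-order decay: C = 36·exp(−1.5·0.06614) = 36·0.9056 = 32.6 mg/L.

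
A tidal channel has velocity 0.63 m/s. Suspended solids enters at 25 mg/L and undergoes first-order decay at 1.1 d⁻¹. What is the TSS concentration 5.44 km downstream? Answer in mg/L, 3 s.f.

Travel time t = 5.44 km / 0.63 m/s = 5440/0.63 = 8635 s = 0.09994 d.
First-order decay: C = 25·exp(−1.1·0.09994) = 25·0.8959 = 22.4 mg/L.

22.4 mg/L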